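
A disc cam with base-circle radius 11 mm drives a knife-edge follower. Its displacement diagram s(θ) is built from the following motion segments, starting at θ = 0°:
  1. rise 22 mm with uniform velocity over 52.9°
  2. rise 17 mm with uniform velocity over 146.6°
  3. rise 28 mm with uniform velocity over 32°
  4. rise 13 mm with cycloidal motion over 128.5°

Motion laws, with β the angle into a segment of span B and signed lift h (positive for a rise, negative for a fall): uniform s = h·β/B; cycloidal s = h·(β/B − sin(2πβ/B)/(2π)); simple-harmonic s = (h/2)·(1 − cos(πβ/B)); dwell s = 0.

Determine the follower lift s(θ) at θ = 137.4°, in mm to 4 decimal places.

seg 1 [0°–52.9°] uniform, h=22: full span → s += 22 → s = 22.0000
seg 2 [52.9°–199.5°] uniform, h=17: θ=137.4° here. β=84.5, B=146.6. 17·84.5/146.6 = 9.7988 → s = 31.7988

31.7988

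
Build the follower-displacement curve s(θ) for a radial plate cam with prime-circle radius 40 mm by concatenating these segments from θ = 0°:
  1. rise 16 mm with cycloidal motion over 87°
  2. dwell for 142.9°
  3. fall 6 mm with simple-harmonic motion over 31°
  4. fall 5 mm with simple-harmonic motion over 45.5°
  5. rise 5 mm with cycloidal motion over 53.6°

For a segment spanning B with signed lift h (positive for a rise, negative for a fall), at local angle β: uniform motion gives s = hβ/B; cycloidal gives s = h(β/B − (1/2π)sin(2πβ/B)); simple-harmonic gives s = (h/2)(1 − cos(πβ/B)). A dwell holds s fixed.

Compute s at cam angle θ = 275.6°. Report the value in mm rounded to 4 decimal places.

seg 1 [0°–87°] cycloidal, h=16: full span → s += 16 → s = 16.0000
seg 2 [87°–229.9°] dwell: s stays 16.0000
seg 3 [229.9°–260.9°] simple-harmonic, h=-6: full span → s += -6 → s = 10.0000
seg 4 [260.9°–306.4°] simple-harmonic, h=-5: θ=275.6° here. β=14.7, B=45.5. -5/2·(1 − cos(π·0.3231)) = -1.1809 → s = 8.8191

8.8191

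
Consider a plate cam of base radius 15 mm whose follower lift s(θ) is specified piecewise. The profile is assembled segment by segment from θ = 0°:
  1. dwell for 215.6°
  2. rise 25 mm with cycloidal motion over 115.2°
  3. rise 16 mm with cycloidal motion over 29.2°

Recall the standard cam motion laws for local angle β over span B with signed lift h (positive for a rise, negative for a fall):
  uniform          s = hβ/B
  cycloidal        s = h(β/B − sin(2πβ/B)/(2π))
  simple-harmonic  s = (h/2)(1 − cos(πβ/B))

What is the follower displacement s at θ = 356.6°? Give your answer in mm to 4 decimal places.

seg 1 [0°–215.6°] dwell: s stays 0.0000
seg 2 [215.6°–330.8°] cycloidal, h=25: full span → s += 25 → s = 25.0000
seg 3 [330.8°–360°] cycloidal, h=16: θ=356.6° here. β=25.8, B=29.2. 16·(0.8836 − sin(2π·0.8836)/(2π)) = 15.8382 → s = 40.8382

40.8382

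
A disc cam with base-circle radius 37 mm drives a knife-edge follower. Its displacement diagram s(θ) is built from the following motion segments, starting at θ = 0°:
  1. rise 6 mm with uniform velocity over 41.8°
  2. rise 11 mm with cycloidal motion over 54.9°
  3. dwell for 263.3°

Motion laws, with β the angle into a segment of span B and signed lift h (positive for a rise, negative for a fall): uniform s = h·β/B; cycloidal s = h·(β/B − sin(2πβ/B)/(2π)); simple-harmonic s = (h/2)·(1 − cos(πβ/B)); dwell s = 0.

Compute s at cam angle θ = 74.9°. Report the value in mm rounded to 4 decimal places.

seg 1 [0°–41.8°] uniform, h=6: full span → s += 6 → s = 6.0000
seg 2 [41.8°–96.7°] cycloidal, h=11: θ=74.9° here. β=33.1, B=54.9. 11·(0.6029 − sin(2π·0.6029)/(2π)) = 7.6869 → s = 13.6869

13.6869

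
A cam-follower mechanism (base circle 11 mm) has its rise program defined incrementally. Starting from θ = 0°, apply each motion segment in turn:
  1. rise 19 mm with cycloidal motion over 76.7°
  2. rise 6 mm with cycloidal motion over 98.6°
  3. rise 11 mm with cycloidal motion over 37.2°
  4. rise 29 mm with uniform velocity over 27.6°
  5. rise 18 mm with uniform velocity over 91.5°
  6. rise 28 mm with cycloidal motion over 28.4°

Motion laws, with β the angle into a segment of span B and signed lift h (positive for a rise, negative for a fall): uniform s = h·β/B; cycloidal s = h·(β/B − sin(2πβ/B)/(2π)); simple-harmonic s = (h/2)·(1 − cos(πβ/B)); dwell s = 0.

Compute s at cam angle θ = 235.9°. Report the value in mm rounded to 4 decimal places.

seg 1 [0°–76.7°] cycloidal, h=19: full span → s += 19 → s = 19.0000
seg 2 [76.7°–175.3°] cycloidal, h=6: full span → s += 6 → s = 25.0000
seg 3 [175.3°–212.5°] cycloidal, h=11: full span → s += 11 → s = 36.0000
seg 4 [212.5°–240.1°] uniform, h=29: θ=235.9° here. β=23.4, B=27.6. 29·23.4/27.6 = 24.5870 → s = 60.5870

60.5870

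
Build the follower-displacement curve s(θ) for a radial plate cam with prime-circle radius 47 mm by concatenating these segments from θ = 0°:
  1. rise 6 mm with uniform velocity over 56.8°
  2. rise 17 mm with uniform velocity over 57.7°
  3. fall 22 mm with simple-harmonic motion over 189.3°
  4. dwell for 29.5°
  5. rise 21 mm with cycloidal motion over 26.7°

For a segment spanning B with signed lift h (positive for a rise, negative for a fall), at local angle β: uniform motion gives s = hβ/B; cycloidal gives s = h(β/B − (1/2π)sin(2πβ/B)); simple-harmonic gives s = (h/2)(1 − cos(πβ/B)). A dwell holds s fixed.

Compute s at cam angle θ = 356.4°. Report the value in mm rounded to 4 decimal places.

seg 1 [0°–56.8°] uniform, h=6: full span → s += 6 → s = 6.0000
seg 2 [56.8°–114.5°] uniform, h=17: full span → s += 17 → s = 23.0000
seg 3 [114.5°–303.8°] simple-harmonic, h=-22: full span → s += -22 → s = 1.0000
seg 4 [303.8°–333.3°] dwell: s stays 1.0000
seg 5 [333.3°–360°] cycloidal, h=21: θ=356.4° here. β=23.1, B=26.7. 21·(0.8652 − sin(2π·0.8652)/(2π)) = 20.6733 → s = 21.6733

21.6733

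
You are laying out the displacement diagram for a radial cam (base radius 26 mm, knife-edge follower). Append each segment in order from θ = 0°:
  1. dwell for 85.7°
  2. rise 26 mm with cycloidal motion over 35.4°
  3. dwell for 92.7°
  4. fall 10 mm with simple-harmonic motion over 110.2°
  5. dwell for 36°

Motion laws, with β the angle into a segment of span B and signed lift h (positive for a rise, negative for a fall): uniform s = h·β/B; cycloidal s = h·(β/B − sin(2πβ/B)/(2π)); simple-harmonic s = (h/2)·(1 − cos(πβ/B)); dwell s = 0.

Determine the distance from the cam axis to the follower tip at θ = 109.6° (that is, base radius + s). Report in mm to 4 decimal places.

seg 1 [0°–85.7°] dwell: s stays 0.0000
seg 2 [85.7°–121.1°] cycloidal, h=26: θ=109.6° here. β=23.9, B=35.4. 26·(0.6751 − sin(2π·0.6751)/(2π)) = 21.2423 → s = 21.2423
radial distance = base radius + s = 26 + 21.2423 = 47.2423

47.2423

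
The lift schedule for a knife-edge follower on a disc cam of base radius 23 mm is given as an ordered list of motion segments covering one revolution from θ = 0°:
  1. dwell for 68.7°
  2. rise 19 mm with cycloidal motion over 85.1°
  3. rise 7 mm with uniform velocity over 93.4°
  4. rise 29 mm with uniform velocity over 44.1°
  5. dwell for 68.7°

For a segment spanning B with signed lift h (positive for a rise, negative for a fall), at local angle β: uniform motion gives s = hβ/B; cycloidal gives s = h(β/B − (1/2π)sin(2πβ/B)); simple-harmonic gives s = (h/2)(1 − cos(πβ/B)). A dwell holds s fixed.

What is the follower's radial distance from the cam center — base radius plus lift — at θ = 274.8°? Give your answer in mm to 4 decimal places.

seg 1 [0°–68.7°] dwell: s stays 0.0000
seg 2 [68.7°–153.8°] cycloidal, h=19: full span → s += 19 → s = 19.0000
seg 3 [153.8°–247.2°] uniform, h=7: full span → s += 7 → s = 26.0000
seg 4 [247.2°–291.3°] uniform, h=29: θ=274.8° here. β=27.6, B=44.1. 29·27.6/44.1 = 18.1497 → s = 44.1497
radial distance = base radius + s = 23 + 44.1497 = 67.1497

67.1497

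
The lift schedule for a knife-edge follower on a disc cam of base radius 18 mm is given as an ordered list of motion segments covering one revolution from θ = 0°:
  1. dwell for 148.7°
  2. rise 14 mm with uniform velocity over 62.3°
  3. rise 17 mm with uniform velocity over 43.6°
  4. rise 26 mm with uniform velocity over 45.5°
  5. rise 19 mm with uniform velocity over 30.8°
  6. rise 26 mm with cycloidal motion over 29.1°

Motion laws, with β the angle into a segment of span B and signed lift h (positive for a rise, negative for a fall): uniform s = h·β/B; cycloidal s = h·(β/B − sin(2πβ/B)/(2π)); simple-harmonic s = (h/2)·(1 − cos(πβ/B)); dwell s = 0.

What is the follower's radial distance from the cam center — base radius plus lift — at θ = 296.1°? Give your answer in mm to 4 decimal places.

seg 1 [0°–148.7°] dwell: s stays 0.0000
seg 2 [148.7°–211°] uniform, h=14: full span → s += 14 → s = 14.0000
seg 3 [211°–254.6°] uniform, h=17: full span → s += 17 → s = 31.0000
seg 4 [254.6°–300.1°] uniform, h=26: θ=296.1° here. β=41.5, B=45.5. 26·41.5/45.5 = 23.7143 → s = 54.7143
radial distance = base radius + s = 18 + 54.7143 = 72.7143

72.7143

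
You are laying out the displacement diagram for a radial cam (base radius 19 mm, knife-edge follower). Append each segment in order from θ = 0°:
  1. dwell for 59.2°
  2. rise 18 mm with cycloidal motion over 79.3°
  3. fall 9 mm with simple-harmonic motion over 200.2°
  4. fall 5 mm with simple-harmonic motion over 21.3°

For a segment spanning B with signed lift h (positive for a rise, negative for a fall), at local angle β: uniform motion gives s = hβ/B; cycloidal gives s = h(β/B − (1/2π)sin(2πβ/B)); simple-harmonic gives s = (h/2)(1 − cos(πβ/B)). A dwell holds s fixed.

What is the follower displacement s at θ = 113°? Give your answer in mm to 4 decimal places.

seg 1 [0°–59.2°] dwell: s stays 0.0000
seg 2 [59.2°–138.5°] cycloidal, h=18: θ=113° here. β=53.8, B=79.3. 18·(0.6784 − sin(2π·0.6784)/(2π)) = 14.7919 → s = 14.7919

14.7919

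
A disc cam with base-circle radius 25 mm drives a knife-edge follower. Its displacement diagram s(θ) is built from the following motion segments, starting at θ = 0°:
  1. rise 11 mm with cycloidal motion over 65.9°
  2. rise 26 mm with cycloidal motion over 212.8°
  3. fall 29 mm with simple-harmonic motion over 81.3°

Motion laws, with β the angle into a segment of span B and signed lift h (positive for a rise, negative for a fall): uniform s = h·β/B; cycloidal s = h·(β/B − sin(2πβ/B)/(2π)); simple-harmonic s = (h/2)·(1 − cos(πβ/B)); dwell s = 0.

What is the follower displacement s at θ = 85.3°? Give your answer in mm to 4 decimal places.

seg 1 [0°–65.9°] cycloidal, h=11: full span → s += 11 → s = 11.0000
seg 2 [65.9°–278.7°] cycloidal, h=26: θ=85.3° here. β=19.4, B=212.8. 26·(0.0912 − sin(2π·0.0912)/(2π)) = 0.1275 → s = 11.1275

11.1275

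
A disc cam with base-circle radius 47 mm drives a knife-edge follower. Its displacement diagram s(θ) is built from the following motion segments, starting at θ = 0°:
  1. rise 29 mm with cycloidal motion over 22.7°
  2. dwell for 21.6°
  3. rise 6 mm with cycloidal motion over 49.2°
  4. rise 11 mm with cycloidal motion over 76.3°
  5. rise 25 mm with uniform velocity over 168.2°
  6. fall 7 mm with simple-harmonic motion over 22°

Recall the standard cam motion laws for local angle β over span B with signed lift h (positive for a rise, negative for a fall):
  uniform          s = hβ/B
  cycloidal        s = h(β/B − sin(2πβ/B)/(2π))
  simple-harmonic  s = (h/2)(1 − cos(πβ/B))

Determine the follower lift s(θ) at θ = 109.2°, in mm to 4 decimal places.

seg 1 [0°–22.7°] cycloidal, h=29: full span → s += 29 → s = 29.0000
seg 2 [22.7°–44.3°] dwell: s stays 29.0000
seg 3 [44.3°–93.5°] cycloidal, h=6: full span → s += 6 → s = 35.0000
seg 4 [93.5°–169.8°] cycloidal, h=11: θ=109.2° here. β=15.7, B=76.3. 11·(0.2058 − sin(2π·0.2058)/(2π)) = 0.5799 → s = 35.5799

35.5799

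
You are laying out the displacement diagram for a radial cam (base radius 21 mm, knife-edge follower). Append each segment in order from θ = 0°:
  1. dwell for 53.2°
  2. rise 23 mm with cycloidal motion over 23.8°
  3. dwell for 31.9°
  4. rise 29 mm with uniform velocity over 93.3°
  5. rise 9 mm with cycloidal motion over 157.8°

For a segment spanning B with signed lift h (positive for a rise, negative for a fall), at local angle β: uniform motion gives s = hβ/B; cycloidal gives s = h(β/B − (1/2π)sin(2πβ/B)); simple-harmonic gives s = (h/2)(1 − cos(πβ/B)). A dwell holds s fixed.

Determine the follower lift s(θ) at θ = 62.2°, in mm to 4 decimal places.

seg 1 [0°–53.2°] dwell: s stays 0.0000
seg 2 [53.2°–77°] cycloidal, h=23: θ=62.2° here. β=9, B=23.8. 23·(0.3782 − sin(2π·0.3782)/(2π)) = 6.1608 → s = 6.1608

6.1608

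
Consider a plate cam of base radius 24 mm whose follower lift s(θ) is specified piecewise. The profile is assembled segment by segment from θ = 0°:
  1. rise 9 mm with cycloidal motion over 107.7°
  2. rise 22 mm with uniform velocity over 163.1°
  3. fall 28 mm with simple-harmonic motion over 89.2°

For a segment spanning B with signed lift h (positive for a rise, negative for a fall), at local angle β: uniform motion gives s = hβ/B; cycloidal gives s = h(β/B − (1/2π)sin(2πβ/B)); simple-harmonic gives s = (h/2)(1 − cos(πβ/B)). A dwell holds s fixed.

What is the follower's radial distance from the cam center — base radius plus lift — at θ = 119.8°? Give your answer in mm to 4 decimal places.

seg 1 [0°–107.7°] cycloidal, h=9: full span → s += 9 → s = 9.0000
seg 2 [107.7°–270.8°] uniform, h=22: θ=119.8° here. β=12.1, B=163.1. 22·12.1/163.1 = 1.6321 → s = 10.6321
radial distance = base radius + s = 24 + 10.6321 = 34.6321

34.6321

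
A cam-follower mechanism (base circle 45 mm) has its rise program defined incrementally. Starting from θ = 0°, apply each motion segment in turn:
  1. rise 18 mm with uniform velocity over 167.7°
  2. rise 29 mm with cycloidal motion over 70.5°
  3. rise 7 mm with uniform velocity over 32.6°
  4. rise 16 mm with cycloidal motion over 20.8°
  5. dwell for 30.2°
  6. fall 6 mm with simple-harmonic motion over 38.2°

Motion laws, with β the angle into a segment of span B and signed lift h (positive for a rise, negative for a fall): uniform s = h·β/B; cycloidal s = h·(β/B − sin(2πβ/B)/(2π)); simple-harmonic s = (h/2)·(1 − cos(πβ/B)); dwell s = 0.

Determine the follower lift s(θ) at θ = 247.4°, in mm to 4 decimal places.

seg 1 [0°–167.7°] uniform, h=18: full span → s += 18 → s = 18.0000
seg 2 [167.7°–238.2°] cycloidal, h=29: full span → s += 29 → s = 47.0000
seg 3 [238.2°–270.8°] uniform, h=7: θ=247.4° here. β=9.2, B=32.6. 7·9.2/32.6 = 1.9755 → s = 48.9755

48.9755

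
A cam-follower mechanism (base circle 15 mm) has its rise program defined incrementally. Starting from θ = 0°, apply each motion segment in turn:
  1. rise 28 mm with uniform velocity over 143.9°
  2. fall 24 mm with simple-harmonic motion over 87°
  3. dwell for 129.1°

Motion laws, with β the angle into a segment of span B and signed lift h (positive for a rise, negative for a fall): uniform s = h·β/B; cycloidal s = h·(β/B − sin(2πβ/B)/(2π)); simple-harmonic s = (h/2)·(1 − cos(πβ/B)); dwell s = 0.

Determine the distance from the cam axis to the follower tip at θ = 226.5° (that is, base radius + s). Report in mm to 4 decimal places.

seg 1 [0°–143.9°] uniform, h=28: full span → s += 28 → s = 28.0000
seg 2 [143.9°–230.9°] simple-harmonic, h=-24: θ=226.5° here. β=82.6, B=87. -24/2·(1 − cos(π·0.9494)) = -23.8489 → s = 4.1511
radial distance = base radius + s = 15 + 4.1511 = 19.1511

19.1511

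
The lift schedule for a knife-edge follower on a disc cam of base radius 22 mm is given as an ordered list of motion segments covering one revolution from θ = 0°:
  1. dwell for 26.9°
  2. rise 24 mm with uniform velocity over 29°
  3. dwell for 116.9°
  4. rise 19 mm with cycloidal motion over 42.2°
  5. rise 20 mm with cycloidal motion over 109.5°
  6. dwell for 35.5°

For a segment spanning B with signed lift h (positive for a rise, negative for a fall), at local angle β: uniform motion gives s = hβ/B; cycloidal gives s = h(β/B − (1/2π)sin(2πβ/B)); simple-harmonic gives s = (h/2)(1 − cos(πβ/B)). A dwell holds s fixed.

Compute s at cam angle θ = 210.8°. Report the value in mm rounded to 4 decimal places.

seg 1 [0°–26.9°] dwell: s stays 0.0000
seg 2 [26.9°–55.9°] uniform, h=24: full span → s += 24 → s = 24.0000
seg 3 [55.9°–172.8°] dwell: s stays 24.0000
seg 4 [172.8°–215°] cycloidal, h=19: θ=210.8° here. β=38, B=42.2. 19·(0.9005 − sin(2π·0.9005)/(2π)) = 18.8791 → s = 42.8791

42.8791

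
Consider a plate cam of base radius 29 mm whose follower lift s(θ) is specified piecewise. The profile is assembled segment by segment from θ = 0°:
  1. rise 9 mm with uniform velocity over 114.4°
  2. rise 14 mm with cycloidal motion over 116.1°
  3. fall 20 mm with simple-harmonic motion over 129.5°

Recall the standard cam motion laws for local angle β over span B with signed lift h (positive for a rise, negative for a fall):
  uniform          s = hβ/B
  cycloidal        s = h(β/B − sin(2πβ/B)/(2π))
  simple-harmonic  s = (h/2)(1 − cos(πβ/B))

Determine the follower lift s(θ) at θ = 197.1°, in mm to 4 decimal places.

seg 1 [0°–114.4°] uniform, h=9: full span → s += 9 → s = 9.0000
seg 2 [114.4°–230.5°] cycloidal, h=14: θ=197.1° here. β=82.7, B=116.1. 14·(0.7123 − sin(2π·0.7123)/(2π)) = 12.1384 → s = 21.1384

21.1384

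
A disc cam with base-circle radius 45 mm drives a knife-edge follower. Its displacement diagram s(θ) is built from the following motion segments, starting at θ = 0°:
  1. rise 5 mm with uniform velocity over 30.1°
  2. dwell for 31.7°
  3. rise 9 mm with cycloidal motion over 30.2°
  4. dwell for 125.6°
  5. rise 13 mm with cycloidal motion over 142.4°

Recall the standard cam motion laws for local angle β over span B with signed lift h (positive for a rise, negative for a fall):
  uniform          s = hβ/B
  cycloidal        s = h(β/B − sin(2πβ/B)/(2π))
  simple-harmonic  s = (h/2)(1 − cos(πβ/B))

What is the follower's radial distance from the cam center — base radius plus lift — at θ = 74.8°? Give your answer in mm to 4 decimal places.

seg 1 [0°–30.1°] uniform, h=5: full span → s += 5 → s = 5.0000
seg 2 [30.1°–61.8°] dwell: s stays 5.0000
seg 3 [61.8°–92°] cycloidal, h=9: θ=74.8° here. β=13, B=30.2. 9·(0.4305 − sin(2π·0.4305)/(2π)) = 3.2681 → s = 8.2681
radial distance = base radius + s = 45 + 8.2681 = 53.2681

53.2681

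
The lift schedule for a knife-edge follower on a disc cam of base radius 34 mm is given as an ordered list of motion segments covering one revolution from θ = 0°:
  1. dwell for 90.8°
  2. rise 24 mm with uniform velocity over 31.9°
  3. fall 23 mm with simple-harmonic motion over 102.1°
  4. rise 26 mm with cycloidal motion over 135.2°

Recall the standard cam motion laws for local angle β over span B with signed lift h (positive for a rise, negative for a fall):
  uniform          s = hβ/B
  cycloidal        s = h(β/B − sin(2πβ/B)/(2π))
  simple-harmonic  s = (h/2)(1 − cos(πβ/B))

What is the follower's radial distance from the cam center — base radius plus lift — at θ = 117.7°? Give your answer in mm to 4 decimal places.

seg 1 [0°–90.8°] dwell: s stays 0.0000
seg 2 [90.8°–122.7°] uniform, h=24: θ=117.7° here. β=26.9, B=31.9. 24·26.9/31.9 = 20.2382 → s = 20.2382
radial distance = base radius + s = 34 + 20.2382 = 54.2382

54.2382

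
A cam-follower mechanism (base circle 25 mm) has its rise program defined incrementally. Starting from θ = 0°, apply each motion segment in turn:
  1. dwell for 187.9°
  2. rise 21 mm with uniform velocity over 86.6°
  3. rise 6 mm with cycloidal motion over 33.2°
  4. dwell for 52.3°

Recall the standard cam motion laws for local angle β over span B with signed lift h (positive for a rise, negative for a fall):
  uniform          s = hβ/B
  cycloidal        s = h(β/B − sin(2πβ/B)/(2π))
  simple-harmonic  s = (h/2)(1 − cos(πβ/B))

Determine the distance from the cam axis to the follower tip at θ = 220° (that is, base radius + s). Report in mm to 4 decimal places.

seg 1 [0°–187.9°] dwell: s stays 0.0000
seg 2 [187.9°–274.5°] uniform, h=21: θ=220° here. β=32.1, B=86.6. 21·32.1/86.6 = 7.7841 → s = 7.7841
radial distance = base radius + s = 25 + 7.7841 = 32.7841

32.7841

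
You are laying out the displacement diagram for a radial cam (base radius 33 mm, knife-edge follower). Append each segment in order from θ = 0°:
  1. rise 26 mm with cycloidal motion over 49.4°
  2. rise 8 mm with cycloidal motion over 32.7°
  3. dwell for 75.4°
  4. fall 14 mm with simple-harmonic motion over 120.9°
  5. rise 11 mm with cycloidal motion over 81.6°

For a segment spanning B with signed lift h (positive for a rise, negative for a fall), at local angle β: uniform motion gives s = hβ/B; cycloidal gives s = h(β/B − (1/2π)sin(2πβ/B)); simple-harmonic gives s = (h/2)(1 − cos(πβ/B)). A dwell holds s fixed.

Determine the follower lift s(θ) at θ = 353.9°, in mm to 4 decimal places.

seg 1 [0°–49.4°] cycloidal, h=26: full span → s += 26 → s = 26.0000
seg 2 [49.4°–82.1°] cycloidal, h=8: full span → s += 8 → s = 34.0000
seg 3 [82.1°–157.5°] dwell: s stays 34.0000
seg 4 [157.5°–278.4°] simple-harmonic, h=-14: full span → s += -14 → s = 20.0000
seg 5 [278.4°–360°] cycloidal, h=11: θ=353.9° here. β=75.5, B=81.6. 11·(0.9252 − sin(2π·0.9252)/(2π)) = 10.9701 → s = 30.9701

30.9701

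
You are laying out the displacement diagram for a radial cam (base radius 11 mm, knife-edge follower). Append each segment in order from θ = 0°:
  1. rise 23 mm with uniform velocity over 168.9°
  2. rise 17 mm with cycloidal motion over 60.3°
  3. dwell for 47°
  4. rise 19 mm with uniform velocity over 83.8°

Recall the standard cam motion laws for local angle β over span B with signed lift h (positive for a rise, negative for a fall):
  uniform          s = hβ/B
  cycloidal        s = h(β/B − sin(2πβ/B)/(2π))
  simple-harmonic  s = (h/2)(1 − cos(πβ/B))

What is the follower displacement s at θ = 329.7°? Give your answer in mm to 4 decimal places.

seg 1 [0°–168.9°] uniform, h=23: full span → s += 23 → s = 23.0000
seg 2 [168.9°–229.2°] cycloidal, h=17: full span → s += 17 → s = 40.0000
seg 3 [229.2°–276.2°] dwell: s stays 40.0000
seg 4 [276.2°–360°] uniform, h=19: θ=329.7° here. β=53.5, B=83.8. 19·53.5/83.8 = 12.1301 → s = 52.1301

52.1301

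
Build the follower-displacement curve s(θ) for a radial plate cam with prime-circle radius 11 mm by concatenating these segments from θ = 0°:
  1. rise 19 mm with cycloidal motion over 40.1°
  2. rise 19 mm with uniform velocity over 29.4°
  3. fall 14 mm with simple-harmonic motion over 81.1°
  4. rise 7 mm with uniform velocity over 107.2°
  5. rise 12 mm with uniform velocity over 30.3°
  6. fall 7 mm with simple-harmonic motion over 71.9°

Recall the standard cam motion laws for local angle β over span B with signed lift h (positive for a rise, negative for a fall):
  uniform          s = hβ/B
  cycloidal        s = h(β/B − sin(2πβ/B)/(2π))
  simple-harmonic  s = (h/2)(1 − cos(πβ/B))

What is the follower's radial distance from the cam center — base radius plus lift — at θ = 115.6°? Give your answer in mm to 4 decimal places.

seg 1 [0°–40.1°] cycloidal, h=19: full span → s += 19 → s = 19.0000
seg 2 [40.1°–69.5°] uniform, h=19: full span → s += 19 → s = 38.0000
seg 3 [69.5°–150.6°] simple-harmonic, h=-14: θ=115.6° here. β=46.1, B=81.1. -14/2·(1 − cos(π·0.5684)) = -8.4934 → s = 29.5066
radial distance = base radius + s = 11 + 29.5066 = 40.5066

40.5066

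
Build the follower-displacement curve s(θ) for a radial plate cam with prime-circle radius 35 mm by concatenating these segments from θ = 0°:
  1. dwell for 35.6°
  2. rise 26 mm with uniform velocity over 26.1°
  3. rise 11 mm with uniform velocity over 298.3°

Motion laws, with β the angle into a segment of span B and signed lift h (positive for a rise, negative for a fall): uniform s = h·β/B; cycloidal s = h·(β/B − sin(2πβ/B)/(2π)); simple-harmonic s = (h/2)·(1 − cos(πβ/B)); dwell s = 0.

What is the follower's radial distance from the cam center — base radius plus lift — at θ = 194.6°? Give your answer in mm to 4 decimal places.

seg 1 [0°–35.6°] dwell: s stays 0.0000
seg 2 [35.6°–61.7°] uniform, h=26: full span → s += 26 → s = 26.0000
seg 3 [61.7°–360°] uniform, h=11: θ=194.6° here. β=132.9, B=298.3. 11·132.9/298.3 = 4.9008 → s = 30.9008
radial distance = base radius + s = 35 + 30.9008 = 65.9008

65.9008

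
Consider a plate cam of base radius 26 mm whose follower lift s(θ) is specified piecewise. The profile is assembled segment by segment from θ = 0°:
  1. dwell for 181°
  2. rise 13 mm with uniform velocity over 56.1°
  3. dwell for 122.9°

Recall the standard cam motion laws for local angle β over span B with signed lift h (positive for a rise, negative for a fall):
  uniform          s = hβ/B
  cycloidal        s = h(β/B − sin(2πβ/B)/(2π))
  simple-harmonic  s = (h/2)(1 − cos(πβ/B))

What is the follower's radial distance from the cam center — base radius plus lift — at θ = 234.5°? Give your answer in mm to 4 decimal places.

seg 1 [0°–181°] dwell: s stays 0.0000
seg 2 [181°–237.1°] uniform, h=13: θ=234.5° here. β=53.5, B=56.1. 13·53.5/56.1 = 12.3975 → s = 12.3975
radial distance = base radius + s = 26 + 12.3975 = 38.3975

38.3975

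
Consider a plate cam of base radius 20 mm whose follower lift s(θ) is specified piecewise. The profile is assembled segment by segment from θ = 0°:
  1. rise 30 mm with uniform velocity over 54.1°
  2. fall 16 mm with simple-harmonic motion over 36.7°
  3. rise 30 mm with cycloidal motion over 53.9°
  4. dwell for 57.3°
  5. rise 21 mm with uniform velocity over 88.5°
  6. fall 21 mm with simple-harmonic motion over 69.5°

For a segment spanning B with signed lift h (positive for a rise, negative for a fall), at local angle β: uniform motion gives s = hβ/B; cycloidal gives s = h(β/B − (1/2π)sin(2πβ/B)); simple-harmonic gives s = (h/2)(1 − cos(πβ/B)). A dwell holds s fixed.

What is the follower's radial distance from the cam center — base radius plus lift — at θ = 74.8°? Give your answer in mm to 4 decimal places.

seg 1 [0°–54.1°] uniform, h=30: full span → s += 30 → s = 30.0000
seg 2 [54.1°–90.8°] simple-harmonic, h=-16: θ=74.8° here. β=20.7, B=36.7. -16/2·(1 − cos(π·0.5640)) = -9.5985 → s = 20.4015
radial distance = base radius + s = 20 + 20.4015 = 40.4015

40.4015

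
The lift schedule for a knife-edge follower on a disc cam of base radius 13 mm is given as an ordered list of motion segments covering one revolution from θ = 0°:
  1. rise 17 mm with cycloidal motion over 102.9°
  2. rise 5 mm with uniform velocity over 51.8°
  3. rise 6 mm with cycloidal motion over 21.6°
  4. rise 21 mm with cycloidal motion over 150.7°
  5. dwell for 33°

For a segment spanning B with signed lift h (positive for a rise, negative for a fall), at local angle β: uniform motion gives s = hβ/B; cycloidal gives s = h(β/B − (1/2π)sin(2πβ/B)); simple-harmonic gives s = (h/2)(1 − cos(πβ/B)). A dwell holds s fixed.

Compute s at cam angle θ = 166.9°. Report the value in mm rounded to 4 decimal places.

seg 1 [0°–102.9°] cycloidal, h=17: full span → s += 17 → s = 17.0000
seg 2 [102.9°–154.7°] uniform, h=5: full span → s += 5 → s = 22.0000
seg 3 [154.7°–176.3°] cycloidal, h=6: θ=166.9° here. β=12.2, B=21.6. 6·(0.5648 − sin(2π·0.5648)/(2π)) = 3.7671 → s = 25.7671

25.7671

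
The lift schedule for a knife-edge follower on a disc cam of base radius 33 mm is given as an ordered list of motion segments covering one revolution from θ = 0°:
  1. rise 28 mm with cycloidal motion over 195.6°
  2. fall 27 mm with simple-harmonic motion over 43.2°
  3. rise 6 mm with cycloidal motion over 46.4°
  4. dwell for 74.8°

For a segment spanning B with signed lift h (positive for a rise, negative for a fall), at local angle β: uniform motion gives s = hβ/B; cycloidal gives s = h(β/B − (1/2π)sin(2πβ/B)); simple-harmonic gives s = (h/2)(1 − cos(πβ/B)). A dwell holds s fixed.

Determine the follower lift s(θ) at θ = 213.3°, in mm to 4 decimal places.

seg 1 [0°–195.6°] cycloidal, h=28: full span → s += 28 → s = 28.0000
seg 2 [195.6°–238.8°] simple-harmonic, h=-27: θ=213.3° here. β=17.7, B=43.2. -27/2·(1 − cos(π·0.4097)) = -9.7223 → s = 18.2777

18.2777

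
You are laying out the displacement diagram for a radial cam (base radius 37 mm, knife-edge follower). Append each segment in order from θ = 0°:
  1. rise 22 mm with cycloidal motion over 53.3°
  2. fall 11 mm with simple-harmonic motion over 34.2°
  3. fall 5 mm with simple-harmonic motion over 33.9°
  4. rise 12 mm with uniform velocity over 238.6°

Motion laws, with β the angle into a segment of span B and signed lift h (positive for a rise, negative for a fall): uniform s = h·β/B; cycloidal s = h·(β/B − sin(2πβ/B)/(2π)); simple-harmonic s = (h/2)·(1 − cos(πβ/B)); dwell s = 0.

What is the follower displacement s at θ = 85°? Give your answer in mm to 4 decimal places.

seg 1 [0°–53.3°] cycloidal, h=22: full span → s += 22 → s = 22.0000
seg 2 [53.3°–87.5°] simple-harmonic, h=-11: θ=85° here. β=31.7, B=34.2. -11/2·(1 − cos(π·0.9269)) = -10.8556 → s = 11.1444

11.1444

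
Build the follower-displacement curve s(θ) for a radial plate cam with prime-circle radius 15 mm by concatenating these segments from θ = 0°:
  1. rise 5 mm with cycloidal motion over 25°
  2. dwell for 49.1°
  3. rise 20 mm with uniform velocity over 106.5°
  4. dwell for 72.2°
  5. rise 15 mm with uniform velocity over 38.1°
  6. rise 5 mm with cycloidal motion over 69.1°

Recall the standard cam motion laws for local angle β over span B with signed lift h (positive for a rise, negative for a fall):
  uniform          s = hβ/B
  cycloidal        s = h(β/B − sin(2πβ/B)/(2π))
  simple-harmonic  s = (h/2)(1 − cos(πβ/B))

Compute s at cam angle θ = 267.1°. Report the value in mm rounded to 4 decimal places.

seg 1 [0°–25°] cycloidal, h=5: full span → s += 5 → s = 5.0000
seg 2 [25°–74.1°] dwell: s stays 5.0000
seg 3 [74.1°–180.6°] uniform, h=20: full span → s += 20 → s = 25.0000
seg 4 [180.6°–252.8°] dwell: s stays 25.0000
seg 5 [252.8°–290.9°] uniform, h=15: θ=267.1° here. β=14.3, B=38.1. 15·14.3/38.1 = 5.6299 → s = 30.6299

30.6299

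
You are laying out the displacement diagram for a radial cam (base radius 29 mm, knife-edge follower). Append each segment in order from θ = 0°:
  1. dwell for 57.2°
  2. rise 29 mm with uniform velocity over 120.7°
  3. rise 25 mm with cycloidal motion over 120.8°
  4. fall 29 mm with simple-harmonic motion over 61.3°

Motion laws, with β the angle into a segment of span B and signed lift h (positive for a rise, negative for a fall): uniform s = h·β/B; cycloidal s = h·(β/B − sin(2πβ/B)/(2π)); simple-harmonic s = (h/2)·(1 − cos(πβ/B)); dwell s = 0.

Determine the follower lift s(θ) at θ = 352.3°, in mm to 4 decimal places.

seg 1 [0°–57.2°] dwell: s stays 0.0000
seg 2 [57.2°–177.9°] uniform, h=29: full span → s += 29 → s = 29.0000
seg 3 [177.9°–298.7°] cycloidal, h=25: full span → s += 25 → s = 54.0000
seg 4 [298.7°–360°] simple-harmonic, h=-29: θ=352.3° here. β=53.6, B=61.3. -29/2·(1 − cos(π·0.8744)) = -27.8856 → s = 26.1144

26.1144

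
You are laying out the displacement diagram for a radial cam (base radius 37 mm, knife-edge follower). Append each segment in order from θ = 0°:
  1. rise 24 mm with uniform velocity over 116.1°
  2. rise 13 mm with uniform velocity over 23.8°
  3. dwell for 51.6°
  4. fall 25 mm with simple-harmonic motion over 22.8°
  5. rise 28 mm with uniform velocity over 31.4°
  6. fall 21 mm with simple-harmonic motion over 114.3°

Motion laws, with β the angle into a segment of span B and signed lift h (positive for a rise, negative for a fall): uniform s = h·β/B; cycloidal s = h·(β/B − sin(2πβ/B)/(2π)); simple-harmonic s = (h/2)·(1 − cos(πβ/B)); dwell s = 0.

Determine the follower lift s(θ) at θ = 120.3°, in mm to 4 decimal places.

seg 1 [0°–116.1°] uniform, h=24: full span → s += 24 → s = 24.0000
seg 2 [116.1°–139.9°] uniform, h=13: θ=120.3° here. β=4.2, B=23.8. 13·4.2/23.8 = 2.2941 → s = 26.2941

26.2941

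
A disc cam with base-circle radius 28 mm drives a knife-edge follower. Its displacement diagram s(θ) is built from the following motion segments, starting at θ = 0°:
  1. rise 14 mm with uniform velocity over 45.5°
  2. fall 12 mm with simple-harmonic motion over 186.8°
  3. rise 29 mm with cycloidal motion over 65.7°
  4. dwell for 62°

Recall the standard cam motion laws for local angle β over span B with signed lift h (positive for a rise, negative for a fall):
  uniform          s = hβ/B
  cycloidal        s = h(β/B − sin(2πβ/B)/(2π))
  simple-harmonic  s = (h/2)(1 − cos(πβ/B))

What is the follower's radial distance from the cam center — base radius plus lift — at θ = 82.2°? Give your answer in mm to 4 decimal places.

seg 1 [0°–45.5°] uniform, h=14: full span → s += 14 → s = 14.0000
seg 2 [45.5°–232.3°] simple-harmonic, h=-12: θ=82.2° here. β=36.7, B=186.8. -12/2·(1 − cos(π·0.1965)) = -1.1071 → s = 12.8929
radial distance = base radius + s = 28 + 12.8929 = 40.8929

40.8929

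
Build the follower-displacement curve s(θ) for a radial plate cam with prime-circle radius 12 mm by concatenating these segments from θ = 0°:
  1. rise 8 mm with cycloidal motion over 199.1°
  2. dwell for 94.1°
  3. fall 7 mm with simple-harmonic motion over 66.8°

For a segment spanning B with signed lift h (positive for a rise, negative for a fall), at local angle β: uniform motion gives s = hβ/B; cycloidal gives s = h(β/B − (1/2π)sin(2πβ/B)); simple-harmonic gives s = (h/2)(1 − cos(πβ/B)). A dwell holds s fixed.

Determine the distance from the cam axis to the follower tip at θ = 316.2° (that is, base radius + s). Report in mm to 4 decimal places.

seg 1 [0°–199.1°] cycloidal, h=8: full span → s += 8 → s = 8.0000
seg 2 [199.1°–293.2°] dwell: s stays 8.0000
seg 3 [293.2°–360°] simple-harmonic, h=-7: θ=316.2° here. β=23, B=66.8. -7/2·(1 − cos(π·0.3443)) = -1.8556 → s = 6.1444
radial distance = base radius + s = 12 + 6.1444 = 18.1444

18.1444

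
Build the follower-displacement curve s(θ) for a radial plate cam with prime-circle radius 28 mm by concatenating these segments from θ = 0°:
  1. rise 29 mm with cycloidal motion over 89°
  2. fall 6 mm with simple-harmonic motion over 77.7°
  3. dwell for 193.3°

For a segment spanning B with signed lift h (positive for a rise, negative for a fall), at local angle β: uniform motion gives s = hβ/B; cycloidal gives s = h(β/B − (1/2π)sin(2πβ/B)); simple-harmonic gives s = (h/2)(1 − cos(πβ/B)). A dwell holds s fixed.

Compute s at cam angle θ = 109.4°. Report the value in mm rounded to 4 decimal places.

seg 1 [0°–89°] cycloidal, h=29: full span → s += 29 → s = 29.0000
seg 2 [89°–166.7°] simple-harmonic, h=-6: θ=109.4° here. β=20.4, B=77.7. -6/2·(1 − cos(π·0.2625)) = -0.9639 → s = 28.0361

28.0361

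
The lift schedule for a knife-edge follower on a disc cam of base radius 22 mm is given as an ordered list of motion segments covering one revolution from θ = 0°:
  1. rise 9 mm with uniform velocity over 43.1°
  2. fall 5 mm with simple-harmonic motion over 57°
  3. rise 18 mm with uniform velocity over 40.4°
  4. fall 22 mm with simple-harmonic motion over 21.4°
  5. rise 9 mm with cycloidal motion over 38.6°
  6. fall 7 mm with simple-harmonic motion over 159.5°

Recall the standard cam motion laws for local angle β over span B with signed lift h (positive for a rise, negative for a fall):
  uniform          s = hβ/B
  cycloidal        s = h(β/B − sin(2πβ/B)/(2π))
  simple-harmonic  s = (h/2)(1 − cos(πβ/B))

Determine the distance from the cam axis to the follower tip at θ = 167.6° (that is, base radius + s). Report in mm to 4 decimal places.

seg 1 [0°–43.1°] uniform, h=9: full span → s += 9 → s = 9.0000
seg 2 [43.1°–100.1°] simple-harmonic, h=-5: full span → s += -5 → s = 4.0000
seg 3 [100.1°–140.5°] uniform, h=18: full span → s += 18 → s = 22.0000
seg 4 [140.5°–161.9°] simple-harmonic, h=-22: full span → s += -22 → s = 0.0000
seg 5 [161.9°–200.5°] cycloidal, h=9: θ=167.6° here. β=5.7, B=38.6. 9·(0.1477 − sin(2π·0.1477)/(2π)) = 0.1826 → s = 0.1826
radial distance = base radius + s = 22 + 0.1826 = 22.1826

22.1826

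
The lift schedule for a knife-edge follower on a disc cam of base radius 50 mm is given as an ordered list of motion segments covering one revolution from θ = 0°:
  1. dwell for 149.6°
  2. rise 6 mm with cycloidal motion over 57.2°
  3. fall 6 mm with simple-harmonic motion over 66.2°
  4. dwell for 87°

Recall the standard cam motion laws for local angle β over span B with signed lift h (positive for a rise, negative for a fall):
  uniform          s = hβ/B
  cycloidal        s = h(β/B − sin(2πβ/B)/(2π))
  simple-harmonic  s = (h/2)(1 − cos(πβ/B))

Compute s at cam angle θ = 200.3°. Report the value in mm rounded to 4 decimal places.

seg 1 [0°–149.6°] dwell: s stays 0.0000
seg 2 [149.6°–206.8°] cycloidal, h=6: θ=200.3° here. β=50.7, B=57.2. 6·(0.8864 − sin(2π·0.8864)/(2π)) = 5.9435 → s = 5.9435

5.9435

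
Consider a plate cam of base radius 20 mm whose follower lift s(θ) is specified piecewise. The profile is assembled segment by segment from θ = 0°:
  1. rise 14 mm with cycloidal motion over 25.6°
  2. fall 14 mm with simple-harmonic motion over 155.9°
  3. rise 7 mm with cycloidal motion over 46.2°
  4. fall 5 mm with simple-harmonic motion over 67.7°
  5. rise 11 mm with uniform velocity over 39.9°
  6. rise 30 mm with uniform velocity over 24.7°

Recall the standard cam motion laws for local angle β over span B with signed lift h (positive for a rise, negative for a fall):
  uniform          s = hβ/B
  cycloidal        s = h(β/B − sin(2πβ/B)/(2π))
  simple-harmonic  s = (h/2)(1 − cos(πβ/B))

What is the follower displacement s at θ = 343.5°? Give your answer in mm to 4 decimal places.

seg 1 [0°–25.6°] cycloidal, h=14: full span → s += 14 → s = 14.0000
seg 2 [25.6°–181.5°] simple-harmonic, h=-14: full span → s += -14 → s = 0.0000
seg 3 [181.5°–227.7°] cycloidal, h=7: full span → s += 7 → s = 7.0000
seg 4 [227.7°–295.4°] simple-harmonic, h=-5: full span → s += -5 → s = 2.0000
seg 5 [295.4°–335.3°] uniform, h=11: full span → s += 11 → s = 13.0000
seg 6 [335.3°–360°] uniform, h=30: θ=343.5° here. β=8.2, B=24.7. 30·8.2/24.7 = 9.9595 → s = 22.9595

22.9595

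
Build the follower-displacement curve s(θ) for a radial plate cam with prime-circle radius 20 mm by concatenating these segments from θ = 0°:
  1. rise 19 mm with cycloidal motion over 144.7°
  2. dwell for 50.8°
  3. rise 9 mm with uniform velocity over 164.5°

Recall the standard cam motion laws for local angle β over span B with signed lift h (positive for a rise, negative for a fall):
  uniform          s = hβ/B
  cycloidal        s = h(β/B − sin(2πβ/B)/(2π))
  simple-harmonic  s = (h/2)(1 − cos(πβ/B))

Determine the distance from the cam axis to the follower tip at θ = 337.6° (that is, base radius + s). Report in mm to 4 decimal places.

seg 1 [0°–144.7°] cycloidal, h=19: full span → s += 19 → s = 19.0000
seg 2 [144.7°–195.5°] dwell: s stays 19.0000
seg 3 [195.5°–360°] uniform, h=9: θ=337.6° here. β=142.1, B=164.5. 9·142.1/164.5 = 7.7745 → s = 26.7745
radial distance = base radius + s = 20 + 26.7745 = 46.7745

46.7745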